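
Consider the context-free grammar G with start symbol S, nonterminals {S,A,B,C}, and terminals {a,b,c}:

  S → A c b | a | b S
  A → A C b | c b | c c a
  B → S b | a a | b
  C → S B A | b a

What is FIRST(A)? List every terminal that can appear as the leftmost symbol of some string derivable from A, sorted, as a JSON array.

Compute FIRST by fixpoint:
round 1:
  A via A→c b: +{c}
  B via B→a a: +{a}
  B via B→b: +{b}
  C via C→b a: +{b}
  S via S→A c b: +{c}
  S via S→a: +{a}
  S via S→b S: +{b}
  S: {a,b,c}  A: {c}  B: {a,b}  C: {b}
round 2:
  B via B→S b: +{c}
  C via C→S B A: +{a,c}
  S: {a,b,c}  A: {c}  B: {a,b,c}  C: {a,b,c}
round 3: — fixpoint
  S: {a,b,c}  A: {c}  B: {a,b,c}  C: {a,b,c}

FIRST(A) = ["c"]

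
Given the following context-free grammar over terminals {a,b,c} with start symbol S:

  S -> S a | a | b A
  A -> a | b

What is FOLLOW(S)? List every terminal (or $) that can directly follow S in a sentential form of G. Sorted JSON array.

Compute FIRST by fixpoint:
round 1:
  A via A→a: +{a}
  A via A→b: +{b}
  S via S→a: +{a}
  S via S→b A: +{b}
  FIRST[S]={a,b}  FIRST[A]={a,b}
round 2: — fixpoint
  FIRST[S]={a,b}  FIRST[A]={a,b}

FOLLOW iteration:
seed FOLLOW(S) with $
pass 1:
  S→S a: FOLLOW(S) ⊇ FIRST(a) = {a}; new: +{a}
  S→b A: FOLLOW(A) ⊇ FOLLOW(S) ⊇ {$,a}; new: +{$,a}
  FOLLOW(S)={$,a}  FOLLOW(A)={$,a}
pass 2: done
  FOLLOW(S)={$,a}  FOLLOW(A)={$,a}

FOLLOW(S) = ["$", "a"]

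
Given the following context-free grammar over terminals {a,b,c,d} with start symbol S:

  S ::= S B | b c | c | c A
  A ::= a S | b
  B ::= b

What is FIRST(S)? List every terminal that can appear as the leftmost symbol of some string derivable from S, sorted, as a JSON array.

FIRST sets, iterate to fixpoint:
round 1:
  A via A→a S: +{a}
  A via A→b: +{b}
  B via B→b: +{b}
  S via S→b c: +{b}
  S via S→c: +{c}
  S: {b,c}  A: {a,b}  B: {b}
round 2: — fixpoint
  S: {b,c}  A: {a,b}  B: {b}

FIRST(S) = ["b", "c"]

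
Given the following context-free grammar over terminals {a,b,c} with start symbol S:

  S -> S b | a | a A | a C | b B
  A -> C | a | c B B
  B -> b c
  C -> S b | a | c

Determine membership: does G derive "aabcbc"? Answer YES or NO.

Convert to CNF:
  S -> S T0 | T0 B | T2 A | T2 C | a
  A -> S T0 | T1 X3 | a | c
  B -> T0 T1
  C -> S T0 | a | c
  T0 -> b
  T1 -> c
  T2 -> a
  X3 -> B B

Fill CYK table bottom-up:
  T[0,0] 'a' = {A,C,S,T2}  orig:{A,C,S}
  T[1,1] 'a' = {A,C,S,T2}  orig:{A,C,S}
  T[2,2] 'b' = {T0}  orig:{}
  T[3,3] 'c' = {A,C,T1}  orig:{A,C}
  T[4,4] 'b' = {T0}  orig:{}
  T[5,5] 'c' = {A,C,T1}  orig:{A,C}
  T[0,1] 'aa' = {S}
  T[1,2] 'ab' = {A,C,S}
  T[2,3] 'bc' = {B}
  T[3,4] 'cb' = ∅
  T[4,5] 'bc' = {B}
  T[0,2] 'aab' = {A,C,S}
  T[1,3] 'abc' = ∅
  T[2,4] 'bcb' = ∅
  T[3,5] 'cbc' = ∅
  T[0,3] 'aabc' = ∅
  T[1,4] 'abcb' = ∅
  T[2,5] 'bcbc' = {X3}  orig:{}
  T[0,4] 'aabcb' = ∅
  T[1,5] 'abcbc' = ∅
  T[0,5] 'aabcbc' = ∅

S ∉ T[0,5] ⇒ NO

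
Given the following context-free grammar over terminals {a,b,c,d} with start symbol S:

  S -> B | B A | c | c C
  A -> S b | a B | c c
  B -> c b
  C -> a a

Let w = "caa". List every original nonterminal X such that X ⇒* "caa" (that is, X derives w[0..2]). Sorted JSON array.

CNF form of G:
  S -> B A | T2 C | T2 T0 | c
  A -> S T0 | T1 B | T2 T2
  B -> T2 T0
  C -> T1 T1
  T0 -> b
  T1 -> a
  T2 -> c

CYK table (by increasing span) — only the sub-triangle for w[0..2]:
  T[0,0] 'c' = {S,T2}  orig:{S}
  T[1,1] 'a' = {T1}  orig:{}
  T[2,2] 'a' = {T1}  orig:{}
  T[0,1] 'ca' = ∅
  T[1,2] 'aa' = {C}
  T[0,2] 'caa' = {S}

Original NTs in T[0,2] deriving "caa": ["S"]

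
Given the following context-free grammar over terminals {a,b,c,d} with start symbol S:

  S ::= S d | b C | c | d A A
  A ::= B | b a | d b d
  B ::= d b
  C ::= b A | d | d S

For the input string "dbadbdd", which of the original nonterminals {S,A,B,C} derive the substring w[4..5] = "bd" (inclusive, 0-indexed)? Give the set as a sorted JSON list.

Convert to CNF:
  S -> S T2 | T0 C | T2 X4 | c
  A -> T0 T1 | T2 T0 | T2 X3
  B -> T2 T0
  C -> T0 A | T2 S | d
  T0 -> b
  T1 -> a
  T2 -> d
  X3 -> T0 T2
  X4 -> A A

CYK table (by increasing span) (cells [i..j] with 4 ≤ i ≤ j ≤ 5 only):
  cell(4,4) b: {T0}  orig:{}
  cell(5,5) d: {C,T2}  orig:{C}
  cell(4,5) bd: {S,X3}  orig:{S}

Original NTs in T[4,5] deriving "bd": ["S"]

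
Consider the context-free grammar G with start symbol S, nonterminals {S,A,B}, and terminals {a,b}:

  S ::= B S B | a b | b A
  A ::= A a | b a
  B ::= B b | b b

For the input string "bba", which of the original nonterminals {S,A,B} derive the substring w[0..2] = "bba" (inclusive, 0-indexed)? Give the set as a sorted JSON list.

CNF form of G:
  S -> B X2 | T0 T1 | T1 A
  A -> A T0 | T1 T0
  B -> B T1 | T1 T1
  T0 -> a
  T1 -> b
  X2 -> S B

CYK table (by increasing span) — only the sub-triangle for w[0..2]:
  cell(0,0) b: {T1}  orig:{}
  cell(1,1) b: {T1}  orig:{}
  cell(2,2) a: {T0}  orig:{}
  cell(0,1) bb: {B}
  cell(1,2) ba: {A}
  cell(0,2) bba: {S}

Original NTs in T[0,2] deriving "bba": ["S"]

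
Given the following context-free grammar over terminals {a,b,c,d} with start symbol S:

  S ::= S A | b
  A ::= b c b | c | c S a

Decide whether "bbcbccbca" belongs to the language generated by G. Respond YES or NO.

CNF form of G:
  S -> S A | b
  A -> T0 X3 | T1 X4 | c
  T0 -> b
  T1 -> c
  T2 -> a
  X3 -> T1 T0
  X4 -> S T2

CYK fill:
  cell(0,0) b: {S,T0}  orig:{S}
  cell(1,1) b: {S,T0}  orig:{S}
  cell(2,2) c: {A,T1}  orig:{A}
  cell(3,3) b: {S,T0}  orig:{S}
  cell(4,4) c: {A,T1}  orig:{A}
  cell(5,5) c: {A,T1}  orig:{A}
  cell(6,6) b: {S,T0}  orig:{S}
  cell(7,7) c: {A,T1}  orig:{A}
  cell(8,8) a: {T2}  orig:{}
  cell(0,1) bb: ∅
  cell(1,2) bc: {S}
  cell(2,3) cb: {X3}  orig:{}
  cell(3,4) bc: {S}
  cell(4,5) cc: ∅
  cell(5,6) cb: {X3}  orig:{}
  cell(6,7) bc: {S}
  cell(7,8) ca: ∅
  cell(0,2) bbc: ∅
  cell(1,3) bcb: {A}
  cell(2,4) cbc: ∅
  cell(3,5) bcc: {S}
  cell(4,6) ccb: ∅
  cell(5,7) cbc: ∅
  cell(6,8) bca: {X4}  orig:{}
  cell(0,3) bbcb: {S}
  cell(1,4) bcbc: ∅
  cell(2,5) cbcc: ∅
  cell(3,6) bccb: ∅
  cell(4,7) ccbc: ∅
  cell(5,8) cbca: {A}
  cell(0,4) bbcbc: {S}
  cell(1,5) bcbcc: ∅
  cell(2,6) cbccb: ∅
  cell(3,7) bccbc: ∅
  cell(4,8) ccbca: ∅
  cell(0,5) bbcbcc: {S}
  cell(1,6) bcbccb: ∅
  cell(2,7) cbccbc: ∅
  cell(3,8) bccbca: {S}
  cell(0,6) bbcbccb: ∅
  cell(1,7) bcbccbc: ∅
  cell(2,8) cbccbca: ∅
  cell(0,7) bbcbccbc: ∅
  cell(1,8) bcbccbca: ∅
  cell(0,8) bbcbccbca: {S}

S ∈ T[0,8] ⇒ YES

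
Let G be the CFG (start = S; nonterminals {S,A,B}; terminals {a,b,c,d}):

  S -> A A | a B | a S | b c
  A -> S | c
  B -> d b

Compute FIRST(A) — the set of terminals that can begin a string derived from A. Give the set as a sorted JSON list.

Compute FIRST by fixpoint:
pass 1:
  A via A→c: +{c}
  B via B→d b: +{d}
  S via S→A A: +{c}
  S via S→a B: +{a}
  S via S→b c: +{b}
  FIRST(S)={a,b,c}  FIRST(A)={c}  FIRST(B)={d}
pass 2:
  A via A→S: +{a,b}
  FIRST(S)={a,b,c}  FIRST(A)={a,b,c}  FIRST(B)={d}
pass 3: done
  FIRST(S)={a,b,c}  FIRST(A)={a,b,c}  FIRST(B)={d}

FIRST(A) = ["a", "b", "c"]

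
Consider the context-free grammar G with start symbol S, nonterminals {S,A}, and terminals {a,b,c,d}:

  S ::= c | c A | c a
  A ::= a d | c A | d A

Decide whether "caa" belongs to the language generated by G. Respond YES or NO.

CNF form of G:
  S -> T2 A | T2 T0 | c
  A -> T0 T1 | T1 A | T2 A
  T0 -> a
  T1 -> d
  T2 -> c

CYK fill:
  [0..0]={S,T2}  "c"  orig:{S}
  [1..1]={T0}  "a"  orig:{}
  [2..2]={T0}  "a"  orig:{}
  [0..1]={S}  "ca"
  [1..2]=∅  "aa"
  [0..2]=∅  "caa"

S ∉ T[0,2] ⇒ NO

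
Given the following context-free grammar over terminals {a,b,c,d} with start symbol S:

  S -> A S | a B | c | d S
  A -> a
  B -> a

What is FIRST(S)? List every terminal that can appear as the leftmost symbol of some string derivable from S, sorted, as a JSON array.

FIRST sets, iterate to fixpoint:
round 1:
  A via A→a: +{a}
  B via B→a: +{a}
  S via S→A S: +{a}
  S via S→c: +{c}
  S via S→d S: +{d}
  S: {a,c,d}  A: {a}  B: {a}
round 2: done
  S: {a,c,d}  A: {a}  B: {a}

FIRST(S) = ["a", "c", "d"]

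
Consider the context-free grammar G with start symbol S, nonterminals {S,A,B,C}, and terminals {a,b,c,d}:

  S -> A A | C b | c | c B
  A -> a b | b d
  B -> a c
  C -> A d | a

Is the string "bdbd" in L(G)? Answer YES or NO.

CNF form of G:
  S -> A A | C T1 | T3 B | c
  A -> T0 T1 | T1 T2
  B -> T0 T3
  C -> A T2 | a
  T0 -> a
  T1 -> b
  T2 -> d
  T3 -> c

Fill CYK table bottom-up:
  cell(0,0) b: {T1}  orig:{}
  cell(1,1) d: {T2}  orig:{}
  cell(2,2) b: {T1}  orig:{}
  cell(3,3) d: {T2}  orig:{}
  cell(0,1) bd: {A}
  cell(1,2) db: ∅
  cell(2,3) bd: {A}
  cell(0,2) bdb: ∅
  cell(1,3) dbd: ∅
  cell(0,3) bdbd: {S}

S ∈ T[0,3] ⇒ YES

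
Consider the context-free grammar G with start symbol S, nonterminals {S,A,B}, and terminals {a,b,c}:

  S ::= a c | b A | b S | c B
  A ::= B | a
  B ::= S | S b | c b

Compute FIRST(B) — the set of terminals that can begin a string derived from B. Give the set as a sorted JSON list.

Compute FIRST by fixpoint:
[1]
  A via A→a: +{a}
  B via B→c b: +{c}
  S via S→a c: +{a}
  S via S→b A: +{b}
  S via S→c B: +{c}
  FIRST(S)={a,b,c}  FIRST(A)={a}  FIRST(B)={c}
[2]
  A via A→B: +{c}
  B via B→S: +{a,b}
  FIRST(S)={a,b,c}  FIRST(A)={a,c}  FIRST(B)={a,b,c}
[3]
  A via A→B: +{b}
  FIRST(S)={a,b,c}  FIRST(A)={a,b,c}  FIRST(B)={a,b,c}
[4] (no change)
  FIRST(S)={a,b,c}  FIRST(A)={a,b,c}  FIRST(B)={a,b,c}

FIRST(B) = ["a", "b", "c"]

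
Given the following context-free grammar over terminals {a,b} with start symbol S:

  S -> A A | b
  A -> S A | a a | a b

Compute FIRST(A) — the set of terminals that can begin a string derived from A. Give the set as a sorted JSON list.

Compute FIRST by fixpoint:
pass 1:
  A via A→a a: +{a}
  S via S→A A: +{a}
  S via S→b: +{b}
  FIRST[S]={a,b}  FIRST[A]={a}
pass 2:
  A via A→S A: +{b}
  FIRST[S]={a,b}  FIRST[A]={a,b}
pass 3: (no change)
  FIRST[S]={a,b}  FIRST[A]={a,b}

FIRST(A) = ["a", "b"]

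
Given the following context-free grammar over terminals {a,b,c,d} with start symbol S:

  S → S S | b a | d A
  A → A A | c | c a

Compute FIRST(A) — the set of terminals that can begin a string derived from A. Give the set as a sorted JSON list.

FIRST sets, iterate to fixpoint:
round 1:
  A via A→c: +{c}
  S via S→b a: +{b}
  S via S→d A: +{d}
  FIRST[S]={b,d}  FIRST[A]={c}
round 2: (stable)
  FIRST[S]={b,d}  FIRST[A]={c}

FIRST(A) = ["c"]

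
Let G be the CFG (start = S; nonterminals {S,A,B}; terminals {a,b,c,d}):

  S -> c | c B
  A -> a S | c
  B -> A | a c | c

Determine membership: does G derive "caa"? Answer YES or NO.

CNF form of G:
  S -> T1 B | c
  A -> T0 S | c
  B -> T0 S | T0 T1 | c
  T0 -> a
  T1 -> c

CYK table (by increasing span):
  [0..0]={A,B,S,T1}  "c"  orig:{A,B,S}
  [1..1]={T0}  "a"  orig:{}
  [2..2]={T0}  "a"  orig:{}
  [0..1]=∅  "ca"
  [1..2]=∅  "aa"
  [0..2]=∅  "caa"

S ∉ T[0,2] ⇒ NO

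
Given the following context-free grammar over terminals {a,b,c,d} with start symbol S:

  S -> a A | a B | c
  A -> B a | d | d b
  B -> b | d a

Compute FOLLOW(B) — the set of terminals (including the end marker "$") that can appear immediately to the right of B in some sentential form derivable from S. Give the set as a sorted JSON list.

FIRST sets, iterate to fixpoint:
iter 1:
  A via A→d: +{d}
  B via B→b: +{b}
  B via B→d a: +{d}
  S via S→a A: +{a}
  S via S→c: +{c}
  FIRST[S]={a,c}  FIRST[A]={d}  FIRST[B]={b,d}
iter 2:
  A via A→B a: +{b}
  FIRST[S]={a,c}  FIRST[A]={b,d}  FIRST[B]={b,d}
iter 3: (stable)
  FIRST[S]={a,c}  FIRST[A]={b,d}  FIRST[B]={b,d}

FOLLOW iteration:
FOLLOW(S) := {$}
round 1:
  A→B a: FOLLOW(B) ⊇ FIRST(a) = {a}; new: +{a}
  S→a A: FOLLOW(A) ⊇ FOLLOW(S) ⊇ {$}; new: +{$}
  S→a B: FOLLOW(B) ⊇ FOLLOW(S) ⊇ {$}; new: +{$}
  S: {$}  A: {$}  B: {$,a}
round 2: (stable)
  S: {$}  A: {$}  B: {$,a}

FOLLOW(B) = ["$", "a"]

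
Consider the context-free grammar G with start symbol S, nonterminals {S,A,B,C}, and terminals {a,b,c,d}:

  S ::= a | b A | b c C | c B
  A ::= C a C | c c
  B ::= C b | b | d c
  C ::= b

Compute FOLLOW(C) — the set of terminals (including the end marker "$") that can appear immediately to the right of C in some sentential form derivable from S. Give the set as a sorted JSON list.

FIRST iteration:
iter 1:
  A via A→c c: +{c}
  B via B→b: +{b}
  B via B→d c: +{d}
  C via C→b: +{b}
  S via S→a: +{a}
  S via S→b A: +{b}
  S via S→c B: +{c}
  S: {a,b,c}  A: {c}  B: {b,d}  C: {b}
iter 2:
  A via A→C a C: +{b}
  S: {a,b,c}  A: {b,c}  B: {b,d}  C: {b}
iter 3: (stable)
  S: {a,b,c}  A: {b,c}  B: {b,d}  C: {b}

FOLLOW sets:
initialize: $ ∈ FOLLOW(S)
[1]
  A→C a C: FOLLOW(C) ⊇ FIRST(a) = {a}; new: +{a}
  B→C b: FOLLOW(C) ⊇ FIRST(b) = {b}; new: +{b}
  S→b A: FOLLOW(A) ⊇ FOLLOW(S) ⊇ {$}; new: +{$}
  S→b c C: FOLLOW(C) ⊇ FOLLOW(S) ⊇ {$}; new: +{$}
  S→c B: FOLLOW(B) ⊇ FOLLOW(S) ⊇ {$}; new: +{$}
  FOLLOW[S]={$}  FOLLOW[A]={$}  FOLLOW[B]={$}  FOLLOW[C]={$,a,b}
[2] (stable)
  FOLLOW[S]={$}  FOLLOW[A]={$}  FOLLOW[B]={$}  FOLLOW[C]={$,a,b}

FOLLOW(C) = ["$", "a", "b"]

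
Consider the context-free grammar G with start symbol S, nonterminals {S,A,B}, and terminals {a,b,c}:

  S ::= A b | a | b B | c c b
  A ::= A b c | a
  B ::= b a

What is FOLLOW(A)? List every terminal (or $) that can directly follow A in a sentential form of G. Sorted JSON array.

FIRST sets, iterate to fixpoint:
[1]
  A via A→a: +{a}
  B via B→b a: +{b}
  S via S→A b: +{a}
  S via S→b B: +{b}
  S via S→c c b: +{c}
  FIRST[S]={a,b,c}  FIRST[A]={a}  FIRST[B]={b}
[2] — fixpoint
  FIRST[S]={a,b,c}  FIRST[A]={a}  FIRST[B]={b}

FOLLOW sets:
FOLLOW(S) := {$}
iter 1:
  A→A b c: FOLLOW(A) ⊇ FIRST(b) = {b}; new: +{b}
  S→b B: FOLLOW(B) ⊇ FOLLOW(S) ⊇ {$}; new: +{$}
  S: {$}  A: {b}  B: {$}
iter 2: — fixpoint
  S: {$}  A: {b}  B: {$}

FOLLOW(A) = ["b"]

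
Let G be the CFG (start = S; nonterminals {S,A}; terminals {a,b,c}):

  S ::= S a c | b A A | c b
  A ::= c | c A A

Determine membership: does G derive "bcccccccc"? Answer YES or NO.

CNF form of G:
  S -> S X4 | T0 T2 | T2 X5
  A -> T0 X3 | c
  T0 -> c
  T1 -> a
  T2 -> b
  X3 -> A A
  X4 -> T1 T0
  X5 -> A A

CYK table (by increasing span):
  cell(0,0) b: {T2}  orig:{}
  cell(1,1) c: {A,T0}  orig:{A}
  cell(2,2) c: {A,T0}  orig:{A}
  cell(3,3) c: {A,T0}  orig:{A}
  cell(4,4) c: {A,T0}  orig:{A}
  cell(5,5) c: {A,T0}  orig:{A}
  cell(6,6) c: {A,T0}  orig:{A}
  cell(7,7) c: {A,T0}  orig:{A}
  cell(8,8) c: {A,T0}  orig:{A}
  cell(0,1) bc: ∅
  cell(1,2) cc: {X3,X5}  orig:{}
  cell(2,3) cc: {X3,X5}  orig:{}
  cell(3,4) cc: {X3,X5}  orig:{}
  cell(4,5) cc: {X3,X5}  orig:{}
  cell(5,6) cc: {X3,X5}  orig:{}
  cell(6,7) cc: {X3,X5}  orig:{}
  cell(7,8) cc: {X3,X5}  orig:{}
  cell(0,2) bcc: {S}
  cell(1,3) ccc: {A}
  cell(2,4) ccc: {A}
  cell(3,5) ccc: {A}
  cell(4,6) ccc: {A}
  cell(5,7) ccc: {A}
  cell(6,8) ccc: {A}
  cell(0,3) bccc: ∅
  cell(1,4) cccc: {X3,X5}  orig:{}
  cell(2,5) cccc: {X3,X5}  orig:{}
  cell(3,6) cccc: {X3,X5}  orig:{}
  cell(4,7) cccc: {X3,X5}  orig:{}
  cell(5,8) cccc: {X3,X5}  orig:{}
  cell(0,4) bcccc: {S}
  cell(1,5) ccccc: {A}
  cell(2,6) ccccc: {A}
  cell(3,7) ccccc: {A}
  cell(4,8) ccccc: {A}
  cell(0,5) bccccc: ∅
  cell(1,6) cccccc: {X3,X5}  orig:{}
  cell(2,7) cccccc: {X3,X5}  orig:{}
  cell(3,8) cccccc: {X3,X5}  orig:{}
  cell(0,6) bcccccc: {S}
  cell(1,7) ccccccc: {A}
  cell(2,8) ccccccc: {A}
  cell(0,7) bccccccc: ∅
  cell(1,8) cccccccc: {X3,X5}  orig:{}
  cell(0,8) bcccccccc: {S}

S ∈ T[0,8] ⇒ YES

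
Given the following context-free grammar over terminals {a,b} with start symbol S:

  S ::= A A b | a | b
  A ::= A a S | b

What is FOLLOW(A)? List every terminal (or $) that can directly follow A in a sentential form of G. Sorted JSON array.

FIRST sets, iterate to fixpoint:
round 1:
  A via A→b: +{b}
  S via S→A A b: +{b}
  S via S→a: +{a}
  S: {a,b}  A: {b}
round 2: done
  S: {a,b}  A: {b}

Compute FOLLOW by fixpoint:
seed FOLLOW(S) with $
[1]
  A→A a S: FOLLOW(A) ⊇ FIRST(a) = {a}; new: +{a}
  A→A a S: FOLLOW(S) ⊇ FOLLOW(A) ⊇ {a}; new: +{a}
  S→A A b: FOLLOW(A) ⊇ FIRST(A) = {b}; new: +{b}
  FOLLOW[S]={$,a}  FOLLOW[A]={a,b}
[2]
  A→A a S: FOLLOW(S) ⊇ FOLLOW(A) ⊇ {a,b}; new: +{b}
  FOLLOW[S]={$,a,b}  FOLLOW[A]={a,b}
[3] done
  FOLLOW[S]={$,a,b}  FOLLOW[A]={a,b}

FOLLOW(A) = ["a", "b"]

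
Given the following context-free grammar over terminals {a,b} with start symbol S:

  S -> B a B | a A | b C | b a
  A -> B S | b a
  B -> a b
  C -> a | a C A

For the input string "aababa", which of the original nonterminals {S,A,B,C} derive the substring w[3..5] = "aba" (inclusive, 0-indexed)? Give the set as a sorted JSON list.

Convert to CNF:
  S -> B X3 | T0 C | T0 T1 | T1 A
  A -> B S | T0 T1
  B -> T1 T0
  C -> T1 X2 | a
  T0 -> b
  T1 -> a
  X2 -> C A
  X3 -> T1 B

CYK fill, restricted to cells inside w[3..5]:
  cell(3,3) a: {C,T1}  orig:{C}
  cell(4,4) b: {T0}  orig:{}
  cell(5,5) a: {C,T1}  orig:{C}
  cell(3,4) ab: {B}
  cell(4,5) ba: {A,S}
  cell(3,5) aba: {S,X2}  orig:{S}

Original NTs in T[3,5] deriving "aba": ["S"]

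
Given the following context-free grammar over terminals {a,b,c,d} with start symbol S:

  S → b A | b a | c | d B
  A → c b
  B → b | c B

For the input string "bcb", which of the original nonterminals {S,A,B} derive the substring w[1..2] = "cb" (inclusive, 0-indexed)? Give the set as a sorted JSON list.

Convert to CNF:
  S -> T1 A | T1 T2 | T3 B | c
  A -> T0 T1
  B -> T0 B | b
  T0 -> c
  T1 -> b
  T2 -> a
  T3 -> d

CYK fill, restricted to cells inside w[1..2]:
  [1..1]={S,T0}  "c"  orig:{S}
  [2..2]={B,T1}  "b"  orig:{B}
  [1..2]={A,B}  "cb"

Original NTs in T[1,2] deriving "cb": ["A", "B"]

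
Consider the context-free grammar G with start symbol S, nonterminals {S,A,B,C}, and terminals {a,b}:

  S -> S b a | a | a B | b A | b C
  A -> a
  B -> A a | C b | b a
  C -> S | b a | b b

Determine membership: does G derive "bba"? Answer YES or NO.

CNF form of G:
  S -> S X3 | T0 B | T1 A | T1 C | a
  A -> a
  B -> A T0 | C T1 | T1 T0
  C -> S X2 | T0 B | T1 A | T1 C | T1 T0 | T1 T1 | a
  T0 -> a
  T1 -> b
  X2 -> T1 T0
  X3 -> T1 T0

CYK table (by increasing span):
  cell(0,0) b: {T1}  orig:{}
  cell(1,1) b: {T1}  orig:{}
  cell(2,2) a: {A,C,S,T0}  orig:{A,C,S}
  cell(0,1) bb: {C}
  cell(1,2) ba: {B,C,S,X2,X3}  orig:{B,C,S}
  cell(0,2) bba: {C,S}

S ∈ T[0,2] ⇒ YES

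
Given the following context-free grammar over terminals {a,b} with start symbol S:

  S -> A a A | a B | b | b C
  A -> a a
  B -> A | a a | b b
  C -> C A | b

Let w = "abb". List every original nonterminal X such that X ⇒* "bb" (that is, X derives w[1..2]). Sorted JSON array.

CNF form of G:
  S -> A X2 | T0 B | T1 C | b
  A -> T0 T0
  B -> T0 T0 | T1 T1
  C -> C A | b
  T0 -> a
  T1 -> b
  X2 -> T0 A

CYK table (by increasing span) (cells [i..j] with 1 ≤ i ≤ j ≤ 2 only):
  [1..1]={C,S,T1}  "b"  orig:{C,S}
  [2..2]={C,S,T1}  "b"  orig:{C,S}
  [1..2]={B,S}  "bb"

Original NTs in T[1,2] deriving "bb": ["B", "S"]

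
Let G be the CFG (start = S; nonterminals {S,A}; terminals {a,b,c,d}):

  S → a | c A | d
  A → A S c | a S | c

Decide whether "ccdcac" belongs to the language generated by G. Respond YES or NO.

Convert to CNF:
  S -> T0 A | a | d
  A -> A X2 | T1 S | c
  T0 -> c
  T1 -> a
  X2 -> S T0

CYK table (by increasing span):
  T[0,0] 'c' = {A,T0}  orig:{A}
  T[1,1] 'c' = {A,T0}  orig:{A}
  T[2,2] 'd' = {S}
  T[3,3] 'c' = {A,T0}  orig:{A}
  T[4,4] 'a' = {S,T1}  orig:{S}
  T[5,5] 'c' = {A,T0}  orig:{A}
  T[0,1] 'cc' = {S}
  T[1,2] 'cd' = ∅
  T[2,3] 'dc' = {X2}  orig:{}
  T[3,4] 'ca' = ∅
  T[4,5] 'ac' = {X2}  orig:{}
  T[0,2] 'ccd' = ∅
  T[1,3] 'cdc' = {A}
  T[2,4] 'dca' = ∅
  T[3,5] 'cac' = {A}
  T[0,3] 'ccdc' = {S}
  T[1,4] 'cdca' = ∅
  T[2,5] 'dcac' = ∅
  T[0,4] 'ccdca' = ∅
  T[1,5] 'cdcac' = {A}
  T[0,5] 'ccdcac' = {S}

S ∈ T[0,5] ⇒ YES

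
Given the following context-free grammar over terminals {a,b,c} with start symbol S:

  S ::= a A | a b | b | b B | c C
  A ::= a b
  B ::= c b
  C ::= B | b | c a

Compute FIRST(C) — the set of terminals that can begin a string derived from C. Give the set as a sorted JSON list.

Compute FIRST by fixpoint:
pass 1:
  A via A→a b: +{a}
  B via B→c b: +{c}
  C via C→B: +{c}
  C via C→b: +{b}
  S via S→a A: +{a}
  S via S→b: +{b}
  S via S→c C: +{c}
  S: {a,b,c}  A: {a}  B: {c}  C: {b,c}
pass 2: (no change)
  S: {a,b,c}  A: {a}  B: {c}  C: {b,c}

FIRST(C) = ["b", "c"]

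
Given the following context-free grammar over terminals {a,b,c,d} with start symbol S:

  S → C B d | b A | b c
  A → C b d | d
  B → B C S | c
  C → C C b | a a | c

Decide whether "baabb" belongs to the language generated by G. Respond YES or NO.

Convert to CNF:
  S -> C X7 | T0 A | T0 T3
  A -> C X4 | d
  B -> B X5 | c
  C -> C X6 | T2 T2 | c
  T0 -> b
  T1 -> d
  T2 -> a
  T3 -> c
  X4 -> T0 T1
  X5 -> C S
  X6 -> C T0
  X7 -> B T1

CYK fill:
  [0..0]={T0}  "b"  orig:{}
  [1..1]={T2}  "a"  orig:{}
  [2..2]={T2}  "a"  orig:{}
  [3..3]={T0}  "b"  orig:{}
  [4..4]={T0}  "b"  orig:{}
  [0..1]=∅  "ba"
  [1..2]={C}  "aa"
  [2..3]=∅  "ab"
  [3..4]=∅  "bb"
  [0..2]=∅  "baa"
  [1..3]={X6}  "aab"  orig:{}
  [2..4]=∅  "abb"
  [0..3]=∅  "baab"
  [1..4]=∅  "aabb"
  [0..4]=∅  "baabb"

S ∉ T[0,4] ⇒ NO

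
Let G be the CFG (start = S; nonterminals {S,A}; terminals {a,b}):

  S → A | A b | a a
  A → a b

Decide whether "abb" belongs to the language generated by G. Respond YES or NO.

CNF form of G:
  S -> A T1 | T0 T0 | T0 T1
  A -> T0 T1
  T0 -> a
  T1 -> b

CYK table (by increasing span):
  cell(0,0) a: {T0}  orig:{}
  cell(1,1) b: {T1}  orig:{}
  cell(2,2) b: {T1}  orig:{}
  cell(0,1) ab: {A,S}
  cell(1,2) bb: ∅
  cell(0,2) abb: {S}

S ∈ T[0,2] ⇒ YES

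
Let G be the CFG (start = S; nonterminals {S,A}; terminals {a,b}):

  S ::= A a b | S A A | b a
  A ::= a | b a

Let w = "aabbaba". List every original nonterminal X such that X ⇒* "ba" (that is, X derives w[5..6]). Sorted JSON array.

Convert to CNF:
  S -> A X2 | S X3 | T0 T1
  A -> T0 T1 | a
  T0 -> b
  T1 -> a
  X2 -> T1 T0
  X3 -> A A

CYK table (by increasing span) (cells [i..j] with 5 ≤ i ≤ j ≤ 6 only):
  T[5,5] 'b' = {T0}  orig:{}
  T[6,6] 'a' = {A,T1}  orig:{A}
  T[5,6] 'ba' = {A,S}

Original NTs in T[5,6] deriving "ba": ["A", "S"]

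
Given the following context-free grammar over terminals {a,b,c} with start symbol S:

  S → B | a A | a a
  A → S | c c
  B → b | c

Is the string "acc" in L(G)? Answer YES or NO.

Convert to CNF:
  S -> T0 A | T0 T0 | b | c
  A -> T0 A | T0 T0 | T1 T1 | b | c
  B -> b | c
  T0 -> a
  T1 -> c

CYK table (by increasing span):
  T[0,0] 'a' = {T0}  orig:{}
  T[1,1] 'c' = {A,B,S,T1}  orig:{A,B,S}
  T[2,2] 'c' = {A,B,S,T1}  orig:{A,B,S}
  T[0,1] 'ac' = {A,S}
  T[1,2] 'cc' = {A}
  T[0,2] 'acc' = {A,S}

S ∈ T[0,2] ⇒ YES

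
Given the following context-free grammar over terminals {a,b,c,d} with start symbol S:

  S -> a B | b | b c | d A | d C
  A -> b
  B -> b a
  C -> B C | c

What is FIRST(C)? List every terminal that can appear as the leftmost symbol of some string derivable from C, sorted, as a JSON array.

Compute FIRST by fixpoint:
[1]
  A via A→b: +{b}
  B via B→b a: +{b}
  C via C→B C: +{b}
  C via C→c: +{c}
  S via S→a B: +{a}
  S via S→b: +{b}
  S via S→d A: +{d}
  FIRST(S)={a,b,d}  FIRST(A)={b}  FIRST(B)={b}  FIRST(C)={b,c}
[2] (stable)
  FIRST(S)={a,b,d}  FIRST(A)={b}  FIRST(B)={b}  FIRST(C)={b,c}

FIRST(C) = ["b", "c"]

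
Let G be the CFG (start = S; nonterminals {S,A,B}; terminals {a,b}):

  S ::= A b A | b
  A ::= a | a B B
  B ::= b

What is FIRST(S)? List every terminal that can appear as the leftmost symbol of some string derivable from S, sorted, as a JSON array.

FIRST sets, iterate to fixpoint:
round 1:
  A via A→a: +{a}
  B via B→b: +{b}
  S via S→A b A: +{a}
  S via S→b: +{b}
  FIRST(S)={a,b}  FIRST(A)={a}  FIRST(B)={b}
round 2: (stable)
  FIRST(S)={a,b}  FIRST(A)={a}  FIRST(B)={b}

FIRST(S) = ["a", "b"]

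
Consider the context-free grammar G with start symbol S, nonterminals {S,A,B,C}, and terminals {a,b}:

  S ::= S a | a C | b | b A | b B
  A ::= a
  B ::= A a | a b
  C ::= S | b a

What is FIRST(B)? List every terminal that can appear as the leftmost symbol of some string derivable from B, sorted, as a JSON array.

FIRST iteration:
pass 1:
  A via A→a: +{a}
  B via B→A a: +{a}
  C via C→b a: +{b}
  S via S→a C: +{a}
  S via S→b: +{b}
  FIRST[S]={a,b}  FIRST[A]={a}  FIRST[B]={a}  FIRST[C]={b}
pass 2:
  C via C→S: +{a}
  FIRST[S]={a,b}  FIRST[A]={a}  FIRST[B]={a}  FIRST[C]={a,b}
pass 3: (stable)
  FIRST[S]={a,b}  FIRST[A]={a}  FIRST[B]={a}  FIRST[C]={a,b}

FIRST(B) = ["a"]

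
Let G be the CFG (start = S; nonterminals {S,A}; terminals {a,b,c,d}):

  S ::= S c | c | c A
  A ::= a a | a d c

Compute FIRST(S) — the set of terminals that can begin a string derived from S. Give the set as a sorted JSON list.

Compute FIRST by fixpoint:
round 1:
  A via A→a a: +{a}
  S via S→c: +{c}
  S: {c}  A: {a}
round 2: (stable)
  S: {c}  A: {a}

FIRST(S) = ["c"]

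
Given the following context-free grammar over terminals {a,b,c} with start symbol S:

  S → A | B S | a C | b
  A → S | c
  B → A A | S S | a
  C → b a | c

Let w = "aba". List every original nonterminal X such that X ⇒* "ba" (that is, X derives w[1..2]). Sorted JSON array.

CNF form of G:
  S -> B S | T0 C | b | c
  A -> B S | T0 C | b | c
  B -> A A | S S | a
  C -> T1 T0 | c
  T0 -> a
  T1 -> b

Fill CYK table bottom-up — only the sub-triangle for w[1..2]:
  T[1,1] 'b' = {A,S,T1}  orig:{A,S}
  T[2,2] 'a' = {B,T0}  orig:{B}
  T[1,2] 'ba' = {C}

Original NTs in T[1,2] deriving "ba": ["C"]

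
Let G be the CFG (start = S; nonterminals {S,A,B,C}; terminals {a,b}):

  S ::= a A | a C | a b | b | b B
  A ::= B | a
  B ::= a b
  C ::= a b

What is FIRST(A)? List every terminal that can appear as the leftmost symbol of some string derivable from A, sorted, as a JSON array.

FIRST sets, iterate to fixpoint:
iter 1:
  A via A→a: +{a}
  B via B→a b: +{a}
  C via C→a b: +{a}
  S via S→a A: +{a}
  S via S→b: +{b}
  FIRST[S]={a,b}  FIRST[A]={a}  FIRST[B]={a}  FIRST[C]={a}
iter 2: — fixpoint
  FIRST[S]={a,b}  FIRST[A]={a}  FIRST[B]={a}  FIRST[C]={a}

FIRST(A) = ["a"]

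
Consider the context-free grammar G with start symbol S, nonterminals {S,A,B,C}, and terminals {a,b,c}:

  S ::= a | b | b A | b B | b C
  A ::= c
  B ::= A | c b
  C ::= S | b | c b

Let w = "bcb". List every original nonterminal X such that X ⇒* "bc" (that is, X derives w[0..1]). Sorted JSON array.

Convert to CNF:
  S -> T1 A | T1 B | T1 C | a | b
  A -> c
  B -> T0 T1 | c
  C -> T0 T1 | T1 A | T1 B | T1 C | a | b
  T0 -> c
  T1 -> b

Fill CYK table bottom-up — only the sub-triangle for w[0..1]:
  cell(0,0) b: {C,S,T1}  orig:{C,S}
  cell(1,1) c: {A,B,T0}  orig:{A,B}
  cell(0,1) bc: {C,S}

Original NTs in T[0,1] deriving "bc": ["C", "S"]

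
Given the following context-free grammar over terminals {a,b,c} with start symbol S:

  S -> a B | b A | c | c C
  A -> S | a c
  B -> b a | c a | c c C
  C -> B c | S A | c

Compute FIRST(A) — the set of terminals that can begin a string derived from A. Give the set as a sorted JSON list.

FIRST sets, iterate to fixpoint:
iter 1:
  A via A→a c: +{a}
  B via B→b a: +{b}
  B via B→c a: +{c}
  C via C→B c: +{b,c}
  S via S→a B: +{a}
  S via S→b A: +{b}
  S via S→c: +{c}
  FIRST(S)={a,b,c}  FIRST(A)={a}  FIRST(B)={b,c}  FIRST(C)={b,c}
iter 2:
  A via A→S: +{b,c}
  C via C→S A: +{a}
  FIRST(S)={a,b,c}  FIRST(A)={a,b,c}  FIRST(B)={b,c}  FIRST(C)={a,b,c}
iter 3: (stable)
  FIRST(S)={a,b,c}  FIRST(A)={a,b,c}  FIRST(B)={b,c}  FIRST(C)={a,b,c}

FIRST(A) = ["a", "b", "c"]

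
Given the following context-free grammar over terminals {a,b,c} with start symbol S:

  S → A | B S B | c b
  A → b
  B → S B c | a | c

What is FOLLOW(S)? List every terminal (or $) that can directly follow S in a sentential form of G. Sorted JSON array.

Compute FIRST by fixpoint:
iter 1:
  A via A→b: +{b}
  B via B→a: +{a}
  B via B→c: +{c}
  S via S→A: +{b}
  S via S→B S B: +{a,c}
  FIRST[S]={a,b,c}  FIRST[A]={b}  FIRST[B]={a,c}
iter 2:
  B via B→S B c: +{b}
  FIRST[S]={a,b,c}  FIRST[A]={b}  FIRST[B]={a,b,c}
iter 3: done
  FIRST[S]={a,b,c}  FIRST[A]={b}  FIRST[B]={a,b,c}

Compute FOLLOW by fixpoint:
initialize: $ ∈ FOLLOW(S)
[1]
  B→S B c: FOLLOW(S) ⊇ FIRST(B) = {a,b,c}; new: +{a,b,c}
  B→S B c: FOLLOW(B) ⊇ FIRST(c) = {c}; new: +{c}
  S→A: FOLLOW(A) ⊇ FOLLOW(S) ⊇ {$,a,b,c}; new: +{$,a,b,c}
  S→B S B: FOLLOW(B) ⊇ FIRST(S) = {a,b,c}; new: +{a,b}
  S→B S B: FOLLOW(B) ⊇ FOLLOW(S) ⊇ {$,a,b,c}; new: +{$}
  S: {$,a,b,c}  A: {$,a,b,c}  B: {$,a,b,c}
[2] done
  S: {$,a,b,c}  A: {$,a,b,c}  B: {$,a,b,c}

FOLLOW(S) = ["$", "a", "b", "c"]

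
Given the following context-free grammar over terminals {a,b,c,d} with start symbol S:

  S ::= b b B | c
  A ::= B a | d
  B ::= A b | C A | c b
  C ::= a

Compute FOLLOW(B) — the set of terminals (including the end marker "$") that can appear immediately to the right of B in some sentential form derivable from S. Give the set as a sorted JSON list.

FIRST iteration:
[1]
  A via A→d: +{d}
  B via B→A b: +{d}
  B via B→c b: +{c}
  C via C→a: +{a}
  S via S→b b B: +{b}
  S via S→c: +{c}
  FIRST(S)={b,c}  FIRST(A)={d}  FIRST(B)={c,d}  FIRST(C)={a}
[2]
  A via A→B a: +{c}
  B via B→C A: +{a}
  FIRST(S)={b,c}  FIRST(A)={c,d}  FIRST(B)={a,c,d}  FIRST(C)={a}
[3]
  A via A→B a: +{a}
  FIRST(S)={b,c}  FIRST(A)={a,c,d}  FIRST(B)={a,c,d}  FIRST(C)={a}
[4] (no change)
  FIRST(S)={b,c}  FIRST(A)={a,c,d}  FIRST(B)={a,c,d}  FIRST(C)={a}

FOLLOW iteration:
seed FOLLOW(S) with $
[1]
  A→B a: FOLLOW(B) ⊇ FIRST(a) = {a}; new: +{a}
  B→A b: FOLLOW(A) ⊇ FIRST(b) = {b}; new: +{b}
  B→C A: FOLLOW(C) ⊇ FIRST(A) = {a,c,d}; new: +{a,c,d}
  B→C A: FOLLOW(A) ⊇ FOLLOW(B) ⊇ {a}; new: +{a}
  S→b b B: FOLLOW(B) ⊇ FOLLOW(S) ⊇ {$}; new: +{$}
  FOLLOW[S]={$}  FOLLOW[A]={a,b}  FOLLOW[B]={$,a}  FOLLOW[C]={a,c,d}
[2]
  B→C A: FOLLOW(A) ⊇ FOLLOW(B) ⊇ {$,a}; new: +{$}
  FOLLOW[S]={$}  FOLLOW[A]={$,a,b}  FOLLOW[B]={$,a}  FOLLOW[C]={a,c,d}
[3] done
  FOLLOW[S]={$}  FOLLOW[A]={$,a,b}  FOLLOW[B]={$,a}  FOLLOW[C]={a,c,d}

FOLLOW(B) = ["$", "a"]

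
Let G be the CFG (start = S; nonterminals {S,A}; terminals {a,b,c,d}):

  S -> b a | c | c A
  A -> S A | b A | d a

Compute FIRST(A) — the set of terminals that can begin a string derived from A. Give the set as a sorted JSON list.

Compute FIRST by fixpoint:
round 1:
  A via A→b A: +{b}
  A via A→d a: +{d}
  S via S→b a: +{b}
  S via S→c: +{c}
  S: {b,c}  A: {b,d}
round 2:
  A via A→S A: +{c}
  S: {b,c}  A: {b,c,d}
round 3: (stable)
  S: {b,c}  A: {b,c,d}

FIRST(A) = ["b", "c", "d"]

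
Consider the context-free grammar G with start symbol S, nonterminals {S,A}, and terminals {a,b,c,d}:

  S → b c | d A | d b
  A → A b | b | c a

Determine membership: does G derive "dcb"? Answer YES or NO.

CNF form of G:
  S -> T0 T1 | T3 A | T3 T0
  A -> A T0 | T1 T2 | b
  T0 -> b
  T1 -> c
  T2 -> a
  T3 -> d

CYK table (by increasing span):
  cell(0,0) d: {T3}  orig:{}
  cell(1,1) c: {T1}  orig:{}
  cell(2,2) b: {A,T0}  orig:{A}
  cell(0,1) dc: ∅
  cell(1,2) cb: ∅
  cell(0,2) dcb: ∅

S ∉ T[0,2] ⇒ NO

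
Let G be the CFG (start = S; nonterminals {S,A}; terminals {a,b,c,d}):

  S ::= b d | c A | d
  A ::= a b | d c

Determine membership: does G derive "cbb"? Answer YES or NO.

Convert to CNF:
  S -> T1 T2 | T3 A | d
  A -> T0 T1 | T2 T3
  T0 -> a
  T1 -> b
  T2 -> d
  T3 -> c

CYK table (by increasing span):
  T[0,0] 'c' = {T3}  orig:{}
  T[1,1] 'b' = {T1}  orig:{}
  T[2,2] 'b' = {T1}  orig:{}
  T[0,1] 'cb' = ∅
  T[1,2] 'bb' = ∅
  T[0,2] 'cbb' = ∅

S ∉ T[0,2] ⇒ NO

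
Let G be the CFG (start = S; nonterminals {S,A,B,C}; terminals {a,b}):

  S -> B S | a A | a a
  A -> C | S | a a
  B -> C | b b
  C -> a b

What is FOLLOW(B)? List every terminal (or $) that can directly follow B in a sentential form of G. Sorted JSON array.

FIRST iteration:
round 1:
  A via A→a a: +{a}
  B via B→b b: +{b}
  C via C→a b: +{a}
  S via S→B S: +{b}
  S via S→a A: +{a}
  FIRST(S)={a,b}  FIRST(A)={a}  FIRST(B)={b}  FIRST(C)={a}
round 2:
  A via A→S: +{b}
  B via B→C: +{a}
  FIRST(S)={a,b}  FIRST(A)={a,b}  FIRST(B)={a,b}  FIRST(C)={a}
round 3: (stable)
  FIRST(S)={a,b}  FIRST(A)={a,b}  FIRST(B)={a,b}  FIRST(C)={a}

FOLLOW iteration:
initialize: $ ∈ FOLLOW(S)
iter 1:
  S→B S: FOLLOW(B) ⊇ FIRST(S) = {a,b}; new: +{a,b}
  S→a A: FOLLOW(A) ⊇ FOLLOW(S) ⊇ {$}; new: +{$}
  FOLLOW[S]={$}  FOLLOW[A]={$}  FOLLOW[B]={a,b}  FOLLOW[C]={}
iter 2:
  A→C: FOLLOW(C) ⊇ FOLLOW(A) ⊇ {$}; new: +{$}
  B→C: FOLLOW(C) ⊇ FOLLOW(B) ⊇ {a,b}; new: +{a,b}
  FOLLOW[S]={$}  FOLLOW[A]={$}  FOLLOW[B]={a,b}  FOLLOW[C]={$,a,b}
iter 3: (stable)
  FOLLOW[S]={$}  FOLLOW[A]={$}  FOLLOW[B]={a,b}  FOLLOW[C]={$,a,b}

FOLLOW(B) = ["a", "b"]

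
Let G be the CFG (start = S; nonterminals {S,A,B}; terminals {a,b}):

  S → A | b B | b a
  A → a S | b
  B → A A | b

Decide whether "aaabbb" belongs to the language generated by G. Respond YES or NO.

CNF form of G:
  S -> T0 S | T1 B | T1 T0 | b
  A -> T0 S | b
  B -> A A | b
  T0 -> a
  T1 -> b

Fill CYK table bottom-up:
  cell(0,0) a: {T0}  orig:{}
  cell(1,1) a: {T0}  orig:{}
  cell(2,2) a: {T0}  orig:{}
  cell(3,3) b: {A,B,S,T1}  orig:{A,B,S}
  cell(4,4) b: {A,B,S,T1}  orig:{A,B,S}
  cell(5,5) b: {A,B,S,T1}  orig:{A,B,S}
  cell(0,1) aa: ∅
  cell(1,2) aa: ∅
  cell(2,3) ab: {A,S}
  cell(3,4) bb: {B,S}
  cell(4,5) bb: {B,S}
  cell(0,2) aaa: ∅
  cell(1,3) aab: {A,S}
  cell(2,4) abb: {A,B,S}
  cell(3,5) bbb: {S}
  cell(0,3) aaab: {A,S}
  cell(1,4) aabb: {A,B,S}
  cell(2,5) abbb: {A,B,S}
  cell(0,4) aaabb: {A,B,S}
  cell(1,5) aabbb: {A,B,S}
  cell(0,5) aaabbb: {A,B,S}

S ∈ T[0,5] ⇒ YES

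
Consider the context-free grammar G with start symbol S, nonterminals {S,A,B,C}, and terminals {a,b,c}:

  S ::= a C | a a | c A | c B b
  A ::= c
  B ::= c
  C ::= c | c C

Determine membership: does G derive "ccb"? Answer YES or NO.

CNF form of G:
  S -> T0 A | T0 X3 | T1 C | T1 T1
  A -> c
  B -> c
  C -> T0 C | c
  T0 -> c
  T1 -> a
  T2 -> b
  X3 -> B T2

Fill CYK table bottom-up:
  [0..0]={A,B,C,T0}  "c"  orig:{A,B,C}
  [1..1]={A,B,C,T0}  "c"  orig:{A,B,C}
  [2..2]={T2}  "b"  orig:{}
  [0..1]={C,S}  "cc"
  [1..2]={X3}  "cb"  orig:{}
  [0..2]={S}  "ccb"

S ∈ T[0,2] ⇒ YES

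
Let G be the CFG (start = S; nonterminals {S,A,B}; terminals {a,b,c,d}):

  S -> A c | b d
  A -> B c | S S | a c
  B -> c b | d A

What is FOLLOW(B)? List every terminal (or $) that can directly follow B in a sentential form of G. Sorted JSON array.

Compute FIRST by fixpoint:
iter 1:
  A via A→a c: +{a}
  B via B→c b: +{c}
  B via B→d A: +{d}
  S via S→A c: +{a}
  S via S→b d: +{b}
  S: {a,b}  A: {a}  B: {c,d}
iter 2:
  A via A→B c: +{c,d}
  A via A→S S: +{b}
  S via S→A c: +{c,d}
  S: {a,b,c,d}  A: {a,b,c,d}  B: {c,d}
iter 3: — fixpoint
  S: {a,b,c,d}  A: {a,b,c,d}  B: {c,d}

Compute FOLLOW by fixpoint:
FOLLOW(S) := {$}
[1]
  A→B c: FOLLOW(B) ⊇ FIRST(c) = {c}; new: +{c}
  A→S S: FOLLOW(S) ⊇ FIRST(S) = {a,b,c,d}; new: +{a,b,c,d}
  B→d A: FOLLOW(A) ⊇ FOLLOW(B) ⊇ {c}; new: +{c}
  S: {$,a,b,c,d}  A: {c}  B: {c}
[2] — fixpoint
  S: {$,a,b,c,d}  A: {c}  B: {c}

FOLLOW(B) = ["c"]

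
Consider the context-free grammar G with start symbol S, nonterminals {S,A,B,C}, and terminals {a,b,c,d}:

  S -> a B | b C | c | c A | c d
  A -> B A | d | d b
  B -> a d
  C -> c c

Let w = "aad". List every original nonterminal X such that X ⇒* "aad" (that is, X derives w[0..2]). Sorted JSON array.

CNF form of G:
  S -> T1 C | T2 B | T3 A | T3 T0 | c
  A -> B A | T0 T1 | d
  B -> T2 T0
  C -> T3 T3
  T0 -> d
  T1 -> b
  T2 -> a
  T3 -> c

CYK fill (cells [i..j] with 0 ≤ i ≤ j ≤ 2 only):
  T[0,0] 'a' = {T2}  orig:{}
  T[1,1] 'a' = {T2}  orig:{}
  T[2,2] 'd' = {A,T0}  orig:{A}
  T[0,1] 'aa' = ∅
  T[1,2] 'ad' = {B}
  T[0,2] 'aad' = {S}

Original NTs in T[0,2] deriving "aad": ["S"]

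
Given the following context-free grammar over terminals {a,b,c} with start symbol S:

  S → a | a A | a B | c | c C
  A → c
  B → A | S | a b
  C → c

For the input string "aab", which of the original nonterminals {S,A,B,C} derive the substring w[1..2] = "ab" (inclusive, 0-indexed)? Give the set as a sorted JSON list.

CNF form of G:
  S -> T0 A | T0 B | T2 C | a | c
  A -> c
  B -> T0 A | T0 B | T0 T1 | T2 C | a | c
  C -> c
  T0 -> a
  T1 -> b
  T2 -> c

CYK fill (cells [i..j] with 1 ≤ i ≤ j ≤ 2 only):
  [1..1]={B,S,T0}  "a"  orig:{B,S}
  [2..2]={T1}  "b"  orig:{}
  [1..2]={B}  "ab"

Original NTs in T[1,2] deriving "ab": ["B"]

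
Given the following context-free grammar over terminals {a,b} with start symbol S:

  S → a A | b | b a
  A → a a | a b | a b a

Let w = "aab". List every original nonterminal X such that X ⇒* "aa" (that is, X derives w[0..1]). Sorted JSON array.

CNF form of G:
  S -> T0 A | T1 T0 | b
  A -> T0 T0 | T0 T1 | T0 X2
  T0 -> a
  T1 -> b
  X2 -> T1 T0

CYK fill — only the sub-triangle for w[0..1]:
  T[0,0] 'a' = {T0}  orig:{}
  T[1,1] 'a' = {T0}  orig:{}
  T[0,1] 'aa' = {A}

Original NTs in T[0,1] deriving "aa": ["A"]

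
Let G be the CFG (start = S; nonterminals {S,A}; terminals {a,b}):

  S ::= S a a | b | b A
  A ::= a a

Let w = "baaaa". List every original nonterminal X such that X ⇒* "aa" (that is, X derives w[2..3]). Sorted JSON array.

CNF form of G:
  S -> S X2 | T1 A | b
  A -> T0 T0
  T0 -> a
  T1 -> b
  X2 -> T0 T0

CYK fill — only the sub-triangle for w[2..3]:
  cell(2,2) a: {T0}  orig:{}
  cell(3,3) a: {T0}  orig:{}
  cell(2,3) aa: {A,X2}  orig:{A}

Original NTs in T[2,3] deriving "aa": ["A"]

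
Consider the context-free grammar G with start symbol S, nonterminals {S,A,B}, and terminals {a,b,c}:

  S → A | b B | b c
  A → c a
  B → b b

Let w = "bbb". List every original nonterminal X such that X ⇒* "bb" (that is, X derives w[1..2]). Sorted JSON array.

Convert to CNF:
  S -> T0 T1 | T2 B | T2 T0
  A -> T0 T1
  B -> T2 T2
  T0 -> c
  T1 -> a
  T2 -> b

Fill CYK table bottom-up, restricted to cells inside w[1..2]:
  cell(1,1) b: {T2}  orig:{}
  cell(2,2) b: {T2}  orig:{}
  cell(1,2) bb: {B}

Original NTs in T[1,2] deriving "bb": ["B"]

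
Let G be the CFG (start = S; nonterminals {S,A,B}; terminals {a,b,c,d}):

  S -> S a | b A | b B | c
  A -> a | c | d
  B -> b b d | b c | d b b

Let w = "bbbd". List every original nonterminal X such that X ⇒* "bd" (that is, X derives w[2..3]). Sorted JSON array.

CNF form of G:
  S -> S T3 | T0 A | T0 B | c
  A -> a | c | d
  B -> T0 T2 | T0 X4 | T1 X5
  T0 -> b
  T1 -> d
  T2 -> c
  T3 -> a
  X4 -> T0 T1
  X5 -> T0 T0

CYK fill, restricted to cells inside w[2..3]:
  cell(2,2) b: {T0}  orig:{}
  cell(3,3) d: {A,T1}  orig:{A}
  cell(2,3) bd: {S,X4}  orig:{S}

Original NTs in T[2,3] deriving "bd": ["S"]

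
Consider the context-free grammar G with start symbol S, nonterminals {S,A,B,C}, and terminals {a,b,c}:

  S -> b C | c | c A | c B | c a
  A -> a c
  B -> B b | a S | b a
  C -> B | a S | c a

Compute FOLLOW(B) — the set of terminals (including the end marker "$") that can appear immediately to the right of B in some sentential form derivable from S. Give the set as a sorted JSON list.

FIRST iteration:
[1]
  A via A→a c: +{a}
  B via B→a S: +{a}
  B via B→b a: +{b}
  C via C→B: +{a,b}
  C via C→c a: +{c}
  S via S→b C: +{b}
  S via S→c: +{c}
  FIRST[S]={b,c}  FIRST[A]={a}  FIRST[B]={a,b}  FIRST[C]={a,b,c}
[2] done
  FIRST[S]={b,c}  FIRST[A]={a}  FIRST[B]={a,b}  FIRST[C]={a,b,c}

Compute FOLLOW by fixpoint:
FOLLOW(S) := {$}
pass 1:
  B→B b: FOLLOW(B) ⊇ FIRST(b) = {b}; new: +{b}
  B→a S: FOLLOW(S) ⊇ FOLLOW(B) ⊇ {b}; new: +{b}
  S→b C: FOLLOW(C) ⊇ FOLLOW(S) ⊇ {$,b}; new: +{$,b}
  S→c A: FOLLOW(A) ⊇ FOLLOW(S) ⊇ {$,b}; new: +{$,b}
  S→c B: FOLLOW(B) ⊇ FOLLOW(S) ⊇ {$,b}; new: +{$}
  FOLLOW[S]={$,b}  FOLLOW[A]={$,b}  FOLLOW[B]={$,b}  FOLLOW[C]={$,b}
pass 2: (stable)
  FOLLOW[S]={$,b}  FOLLOW[A]={$,b}  FOLLOW[B]={$,b}  FOLLOW[C]={$,b}

FOLLOW(B) = ["$", "b"]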